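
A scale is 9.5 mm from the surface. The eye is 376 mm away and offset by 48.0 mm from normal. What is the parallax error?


error = h * offset / d
= 9.5 * 48.0 / 376
= 1.2128

1.2128


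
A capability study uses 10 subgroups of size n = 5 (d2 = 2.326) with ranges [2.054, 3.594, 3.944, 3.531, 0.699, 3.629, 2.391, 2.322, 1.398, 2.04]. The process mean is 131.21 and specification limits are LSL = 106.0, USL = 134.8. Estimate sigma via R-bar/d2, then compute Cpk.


R_bar = (2.054 + 3.594 + 3.944 + 3.531 + 0.699 + 3.629 + 2.391 + 2.322 + 1.398 + 2.04) / 10 = 2.5602
sigma = R_bar / d2 = 2.5602 / 2.326 = 1.1006879
Cp = (USL - LSL)/(6*sigma) = (134.8 - 106.0)/(6*1.1006879) = 4.3609
Cpu = (134.8 - 131.21)/(3*1.1006879) = 1.0872
Cpl = (131.21 - 106.0)/(3*1.1006879) = 7.6346
Cpk = min(Cpu, Cpl) = 1.0872

1.0872


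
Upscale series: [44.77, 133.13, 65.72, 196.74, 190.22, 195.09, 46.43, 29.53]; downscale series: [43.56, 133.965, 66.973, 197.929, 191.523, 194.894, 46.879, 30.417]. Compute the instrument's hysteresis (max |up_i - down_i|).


|44.77 - 43.56| = 1.2100
|133.13 - 133.965| = 0.8350
|65.72 - 66.973| = 1.2530
|196.74 - 197.929| = 1.1890
|190.22 - 191.523| = 1.3030
|195.09 - 194.894| = 0.1960
|46.43 - 46.879| = 0.4490
|29.53 - 30.417| = 0.8870
hysteresis = max(diffs) = 1.3030

1.3030


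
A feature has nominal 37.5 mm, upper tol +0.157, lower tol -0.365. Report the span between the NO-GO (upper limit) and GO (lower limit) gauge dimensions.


GO = nominal - lower_tol (smallest hole = maximum material condition)
GO = 37.5 - 0.365 = 37.135
NO-GO = nominal + upper_tol (largest hole = least material condition)
NO-GO = 37.5 + 0.157 = 37.657
spread = NO-GO - GO = 37.657 - 37.135 = 0.5220

0.5220


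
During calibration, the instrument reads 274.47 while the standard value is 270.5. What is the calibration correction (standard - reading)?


Correction = standard - reading
= 270.5 - 274.47
= -3.9700

-3.9700


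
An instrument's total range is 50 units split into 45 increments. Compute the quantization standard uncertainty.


resolution = range / divisions
resolution = 50 / 45 = 1.1111111
u_res = resolution / (2*sqrt(3))
u_res = 1.1111111 / 3.4641016
u_res = 0.3208

0.3208


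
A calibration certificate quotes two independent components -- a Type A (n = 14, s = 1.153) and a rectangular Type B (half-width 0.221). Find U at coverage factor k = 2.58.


u_A = s / sqrt(n) = 1.153 / sqrt(14) = 0.30815221
u_B = half_width / sqrt(3) = 0.221 / sqrt(3) = 0.12759441
uc = sqrt(u_A^2 + u_B^2) = sqrt(0.30815221^2 + 0.12759441^2) = 0.33352379
U = k * uc = 2.58 * 0.33352379
U = 0.8605

0.8605


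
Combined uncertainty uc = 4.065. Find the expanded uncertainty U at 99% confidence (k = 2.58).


U = k * uc
U = 2.58 * 4.065
U = 10.4877

10.4877


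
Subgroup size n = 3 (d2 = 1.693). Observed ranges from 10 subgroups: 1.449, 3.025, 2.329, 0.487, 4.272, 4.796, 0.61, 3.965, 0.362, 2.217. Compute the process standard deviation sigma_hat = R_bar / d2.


R_bar = (1.449 + 3.025 + 2.329 + 0.487 + 4.272 + 4.796 + 0.61 + 3.965 + 0.362 + 2.217) / 10
R_bar = 23.512 / 10 = 2.3512
sigma_hat = R_bar / d2 = 2.3512 / 1.693 = 1.3888

1.3888


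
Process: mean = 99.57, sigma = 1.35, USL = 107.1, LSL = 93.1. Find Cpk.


Cpu = (USL - mean) / (3*sigma) = (107.1 - 99.57) / (3*1.35) = 1.8593
Cpl = (mean - LSL) / (3*sigma) = (99.57 - 93.1) / (3*1.35) = 1.5975
Cpk = min(Cpu, Cpl) = 1.5975

1.5975


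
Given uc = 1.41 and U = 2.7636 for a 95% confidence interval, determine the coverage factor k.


k = U / uc
k = 2.7636 / 1.41
k = 1.96

1.96


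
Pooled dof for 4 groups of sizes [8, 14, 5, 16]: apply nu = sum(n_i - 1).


nu = sum_i (n_i - 1)
nu = ((8 - 1) + (14 - 1) + (5 - 1) + (16 - 1))
nu = 7 + 13 + 4 + 15
nu = 39

39


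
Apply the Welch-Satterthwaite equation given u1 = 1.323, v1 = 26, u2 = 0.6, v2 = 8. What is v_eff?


uc = sqrt(u1^2 + u2^2) = sqrt(1.323^2 + 0.6^2) = 1.4526971
v_eff = uc^4 / (u1^4/v1 + u2^4/v2)
= 1.4526971^4 / (1.323^4/26 + 0.6^4/8)
= 4.4534879 / 0.13403275
v_eff = 33.2269

33.2269


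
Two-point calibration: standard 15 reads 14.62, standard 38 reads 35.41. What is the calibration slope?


slope = (y2 - y1) / (x2 - x1)
= (35.41 - 14.62) / (38 - 15)
= 20.7900 / 23
= 0.9039

0.9039


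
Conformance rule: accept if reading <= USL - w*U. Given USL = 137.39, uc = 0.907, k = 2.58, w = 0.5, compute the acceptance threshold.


U = k * uc = 2.58 * 0.907 = 2.34006
guard band g = w * U = 0.5 * 2.34006 = 1.17003
AL = USL - g = 137.39 - 1.17003
AL = 136.2200

136.2200


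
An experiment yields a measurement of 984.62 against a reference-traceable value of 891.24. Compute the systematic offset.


Systematic error = measured - true
= 984.62 - 891.24
= 93.3800

93.3800


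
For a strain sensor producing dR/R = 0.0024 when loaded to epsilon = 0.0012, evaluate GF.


GF = (dR/R) / epsilon
= 0.0024 / 0.0012
= 2.0000

2.0000


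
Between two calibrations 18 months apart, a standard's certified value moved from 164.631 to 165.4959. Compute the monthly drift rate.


rate = (v2 - v1) / months
= (165.4959 - 164.631) / 18
= 0.8649 / 18
= 0.0481

0.0481


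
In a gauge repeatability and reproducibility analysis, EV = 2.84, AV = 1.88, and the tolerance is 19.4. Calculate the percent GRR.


GRR = sqrt(EV^2 + AV^2) = sqrt(2.84^2 + 1.88^2) = 3.4058773
%GRR = GRR / tol * 100 = 3.4058773 / 19.4 * 100
%GRR = 17.5561

17.5561


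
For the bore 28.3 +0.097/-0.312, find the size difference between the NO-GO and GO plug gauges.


GO = nominal - lower_tol (smallest hole = maximum material condition)
GO = 28.3 - 0.312 = 27.988
NO-GO = nominal + upper_tol (largest hole = least material condition)
NO-GO = 28.3 + 0.097 = 28.397
spread = NO-GO - GO = 28.397 - 27.988 = 0.4090

0.4090


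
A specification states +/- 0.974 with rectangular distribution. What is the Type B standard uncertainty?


u_B = half_width / sqrt(3)
u_B = 0.974 / 1.7320508
u_B = 0.5623

0.5623


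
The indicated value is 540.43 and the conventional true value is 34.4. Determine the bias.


Systematic error = measured - true
= 540.43 - 34.4
= 506.0300

506.0300


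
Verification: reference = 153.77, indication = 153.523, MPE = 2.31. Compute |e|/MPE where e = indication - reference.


e = indication - reference = 153.523 - 153.77 = -0.2470
|e| = 0.2470
ratio = |e| / MPE = 0.2470 / 2.31
ratio = 0.1069

0.1069


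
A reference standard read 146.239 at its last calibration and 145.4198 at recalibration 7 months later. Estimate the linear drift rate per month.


rate = (v2 - v1) / months
= (145.4198 - 146.239) / 7
= -0.8192 / 7
= -0.1170

-0.1170


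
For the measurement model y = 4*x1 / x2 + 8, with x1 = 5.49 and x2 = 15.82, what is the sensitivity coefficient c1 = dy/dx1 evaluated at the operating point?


y = 4*x1 / x2 + 8
dy/dx1 = 4/x2
Evaluate at x2 = 15.82: c1 = 4 / 15.82
c1 = 0.2528

0.2528


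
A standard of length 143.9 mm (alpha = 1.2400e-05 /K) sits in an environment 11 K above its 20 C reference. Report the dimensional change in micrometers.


dL = L * alpha * dT
= 143.9 * 1.2400e-05 * 11
= 0.0196280 mm
dL_um = 0.0196280 * 1000 = 19.6280 um

19.6280


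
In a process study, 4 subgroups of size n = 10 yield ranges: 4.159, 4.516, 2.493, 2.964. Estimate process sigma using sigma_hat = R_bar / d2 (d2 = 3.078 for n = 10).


R_bar = (4.159 + 4.516 + 2.493 + 2.964) / 4
R_bar = 14.132 / 4 = 3.533
sigma_hat = R_bar / d2 = 3.533 / 3.078 = 1.1478

1.1478


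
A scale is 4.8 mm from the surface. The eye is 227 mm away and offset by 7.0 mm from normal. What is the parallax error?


error = h * offset / d
= 4.8 * 7.0 / 227
= 0.1480

0.1480


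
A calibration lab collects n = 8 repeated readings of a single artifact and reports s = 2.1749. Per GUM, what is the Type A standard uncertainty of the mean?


u_A = s / sqrt(n)
u_A = 2.1749 / sqrt(8)
u_A = 2.1749 / 2.8284271
u_A = 0.7689

0.7689


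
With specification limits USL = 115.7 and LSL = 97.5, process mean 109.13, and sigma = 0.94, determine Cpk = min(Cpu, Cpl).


Cpu = (USL - mean) / (3*sigma) = (115.7 - 109.13) / (3*0.94) = 2.3298
Cpl = (mean - LSL) / (3*sigma) = (109.13 - 97.5) / (3*0.94) = 4.1241
Cpk = min(Cpu, Cpl) = 2.3298

2.3298


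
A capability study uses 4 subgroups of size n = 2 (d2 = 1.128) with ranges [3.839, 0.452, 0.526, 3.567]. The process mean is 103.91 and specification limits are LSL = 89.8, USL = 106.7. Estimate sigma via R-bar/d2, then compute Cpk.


R_bar = (3.839 + 0.452 + 0.526 + 3.567) / 4 = 2.096
sigma = R_bar / d2 = 2.096 / 1.128 = 1.858156
Cp = (USL - LSL)/(6*sigma) = (106.7 - 89.8)/(6*1.858156) = 1.5158
Cpu = (106.7 - 103.91)/(3*1.858156) = 0.5005
Cpl = (103.91 - 89.8)/(3*1.858156) = 2.5312
Cpk = min(Cpu, Cpl) = 0.5005

0.5005


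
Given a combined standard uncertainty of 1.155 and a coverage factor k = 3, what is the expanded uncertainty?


U = k * uc
U = 3 * 1.155
U = 3.4650

3.4650


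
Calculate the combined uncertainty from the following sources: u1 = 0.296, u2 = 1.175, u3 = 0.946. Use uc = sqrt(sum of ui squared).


uc = sqrt(0.296^2 + 1.175^2 + 0.946^2)
uc = sqrt(2.363157)
uc = 1.5373

1.5373


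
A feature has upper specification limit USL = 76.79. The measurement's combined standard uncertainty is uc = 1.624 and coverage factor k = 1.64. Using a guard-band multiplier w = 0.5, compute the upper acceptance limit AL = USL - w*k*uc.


U = k * uc = 1.64 * 1.624 = 2.66336
guard band g = w * U = 0.5 * 2.66336 = 1.33168
AL = USL - g = 76.79 - 1.33168
AL = 75.4583

75.4583


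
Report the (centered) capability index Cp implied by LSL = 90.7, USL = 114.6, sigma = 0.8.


Cp = (USL - LSL) / (6 * sigma)
= (114.6 - 90.7) / (6 * 0.8)
= 23.9000 / 4.8000
= 4.9792

4.9792


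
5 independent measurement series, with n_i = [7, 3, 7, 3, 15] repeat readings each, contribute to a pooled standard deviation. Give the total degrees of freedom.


nu = sum_i (n_i - 1)
nu = ((7 - 1) + (3 - 1) + (7 - 1) + (3 - 1) + (15 - 1))
nu = 6 + 2 + 6 + 2 + 14
nu = 30

30


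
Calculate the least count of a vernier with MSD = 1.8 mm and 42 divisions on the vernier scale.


LC = MSD / n_div
= 1.8 / 42
= 0.0429

0.0429


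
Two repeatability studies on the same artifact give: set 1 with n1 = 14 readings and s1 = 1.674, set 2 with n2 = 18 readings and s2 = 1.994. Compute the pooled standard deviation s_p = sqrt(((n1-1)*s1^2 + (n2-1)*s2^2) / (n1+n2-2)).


s_p = sqrt(((n1-1)*s1^2 + (n2-1)*s2^2) / (n1+n2-2))
numerator = (14-1)*1.674^2 + (18-1)*1.994^2 = 36.429588 + 67.592612 = 104.0222
denominator = 14 + 18 - 2 = 30
s_p^2 = 104.0222 / 30 = 3.4674067
s_p = sqrt(3.4674067) = 1.8621

1.8621


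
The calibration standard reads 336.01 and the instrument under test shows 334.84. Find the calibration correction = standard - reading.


Correction = standard - reading
= 336.01 - 334.84
= 1.1700

1.1700


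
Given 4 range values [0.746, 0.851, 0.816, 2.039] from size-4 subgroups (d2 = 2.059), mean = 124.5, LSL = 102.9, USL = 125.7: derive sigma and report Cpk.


R_bar = (0.746 + 0.851 + 0.816 + 2.039) / 4 = 1.113
sigma = R_bar / d2 = 1.113 / 2.059 = 0.54055367
Cp = (USL - LSL)/(6*sigma) = (125.7 - 102.9)/(6*0.54055367) = 7.0298
Cpu = (125.7 - 124.5)/(3*0.54055367) = 0.7400
Cpl = (124.5 - 102.9)/(3*0.54055367) = 13.3197
Cpk = min(Cpu, Cpl) = 0.7400

0.7400


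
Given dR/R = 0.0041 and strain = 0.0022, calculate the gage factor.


GF = (dR/R) / epsilon
= 0.0041 / 0.0022
= 1.8636

1.8636


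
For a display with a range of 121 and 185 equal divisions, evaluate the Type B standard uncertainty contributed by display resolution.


resolution = range / divisions
resolution = 121 / 185 = 0.65405405
u_res = resolution / (2*sqrt(3))
u_res = 0.65405405 / 3.4641016
u_res = 0.1888

0.1888


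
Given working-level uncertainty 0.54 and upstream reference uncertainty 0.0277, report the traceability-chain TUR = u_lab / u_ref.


TUR = u_lab / u_ref
= 0.54 / 0.0277
= 19.4946

19.4946


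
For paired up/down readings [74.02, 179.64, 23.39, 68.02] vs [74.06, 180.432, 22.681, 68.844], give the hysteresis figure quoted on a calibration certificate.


|74.02 - 74.06| = 0.0400
|179.64 - 180.432| = 0.7920
|23.39 - 22.681| = 0.7090
|68.02 - 68.844| = 0.8240
hysteresis = max(diffs) = 0.8240

0.8240


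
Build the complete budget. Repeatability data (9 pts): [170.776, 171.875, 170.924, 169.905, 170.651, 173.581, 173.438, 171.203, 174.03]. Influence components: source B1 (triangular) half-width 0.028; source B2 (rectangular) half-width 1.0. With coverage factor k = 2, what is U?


mean = (170.776 + 171.875 + 170.924 + 169.905 + 170.651 + 173.581 + 173.438 + 171.203 + 174.03) / 9 = 171.8203333
s = sqrt(sum((x - mean)^2)/(n-1)) = 1.4963871
u_A = s / sqrt(n) = 1.4963871 / sqrt(9) = 0.4987957
u_B1 = 0.028 / sqrt(6) = 0.011430952
u_B2 = 1.0 / sqrt(3) = 0.57735027
uc = sqrt(0.4987957^2 + 0.011430952^2 + 0.57735027^2) = 0.76306039
U = k * uc = 2 * 0.76306039
U = 1.5261

1.5261


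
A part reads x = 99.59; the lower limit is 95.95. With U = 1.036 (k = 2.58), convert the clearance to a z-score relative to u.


u = U / k = 1.036 / 2.58 = 0.40155039
margin = |LSL - x| = |95.95 - 99.59| = 3.64
z = margin / u = 3.64 / 0.40155039
z = 9.0649

9.0649


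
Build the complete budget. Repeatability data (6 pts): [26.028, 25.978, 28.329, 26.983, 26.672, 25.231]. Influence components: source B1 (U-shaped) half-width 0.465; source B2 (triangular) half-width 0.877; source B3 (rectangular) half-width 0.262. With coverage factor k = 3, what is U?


mean = (26.028 + 25.978 + 28.329 + 26.983 + 26.672 + 25.231) / 6 = 26.53683333
s = sqrt(sum((x - mean)^2)/(n-1)) = 1.0682324
u_A = s / sqrt(n) = 1.0682324 / sqrt(6) = 0.43610405
u_B1 = 0.465 / sqrt(2) = 0.32880465
u_B2 = 0.877 / sqrt(6) = 0.35803375
u_B3 = 0.262 / sqrt(3) = 0.15126577
uc = sqrt(0.43610405^2 + 0.32880465^2 + 0.35803375^2 + 0.15126577^2) = 0.67034971
U = k * uc = 3 * 0.67034971
U = 2.0110

2.0110


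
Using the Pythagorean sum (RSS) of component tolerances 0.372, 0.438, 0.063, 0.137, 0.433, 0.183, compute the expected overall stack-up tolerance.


RSS = sqrt(0.372^2 + 0.438^2 + 0.063^2 + 0.137^2 + 0.433^2 + 0.183^2)
= sqrt(0.573944)
= 0.7576

0.7576


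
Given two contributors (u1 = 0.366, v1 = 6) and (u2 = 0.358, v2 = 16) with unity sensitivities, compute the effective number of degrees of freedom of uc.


uc = sqrt(u1^2 + u2^2) = sqrt(0.366^2 + 0.358^2) = 0.51197656
v_eff = uc^4 / (u1^4/v1 + u2^4/v2)
= 0.51197656^4 / (0.366^4/6 + 0.358^4/16)
= 0.068706893 / 0.0040173273
v_eff = 17.1026

17.1026


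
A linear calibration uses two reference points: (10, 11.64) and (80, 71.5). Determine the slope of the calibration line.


slope = (y2 - y1) / (x2 - x1)
= (71.5 - 11.64) / (80 - 10)
= 59.8600 / 70
= 0.8551

0.8551


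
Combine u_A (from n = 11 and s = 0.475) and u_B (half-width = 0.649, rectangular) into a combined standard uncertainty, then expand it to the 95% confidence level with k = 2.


u_A = s / sqrt(n) = 0.475 / sqrt(11) = 0.14321789
u_B = half_width / sqrt(3) = 0.649 / sqrt(3) = 0.37470032
uc = sqrt(u_A^2 + u_B^2) = sqrt(0.14321789^2 + 0.37470032^2) = 0.401138
U = k * uc = 2 * 0.401138
U = 0.8023

0.8023


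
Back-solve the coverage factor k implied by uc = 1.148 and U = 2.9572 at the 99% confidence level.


k = U / uc
k = 2.9572 / 1.148
k = 2.576

2.576


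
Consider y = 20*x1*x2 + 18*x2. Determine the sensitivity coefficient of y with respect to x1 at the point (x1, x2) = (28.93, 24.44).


y = 20*x1*x2 + 18*x2
dy/dx1 = 20*x2
Evaluate at x2 = 24.44: c1 = 20 * 24.44
c1 = 488.8000

488.8000


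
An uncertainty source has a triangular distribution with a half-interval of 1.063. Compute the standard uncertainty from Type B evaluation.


u_B = half_width / sqrt(6)
u_B = 1.063 / 2.4494897
u_B = 0.4340

0.4340


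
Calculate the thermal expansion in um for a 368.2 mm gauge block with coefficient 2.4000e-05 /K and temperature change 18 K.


dL = L * alpha * dT
= 368.2 * 2.4000e-05 * 18
= 0.1590624 mm
dL_um = 0.1590624 * 1000 = 159.0624 um

159.0624


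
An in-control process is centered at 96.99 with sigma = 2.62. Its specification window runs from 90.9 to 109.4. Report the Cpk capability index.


Cpu = (USL - mean) / (3*sigma) = (109.4 - 96.99) / (3*2.62) = 1.5789
Cpl = (mean - LSL) / (3*sigma) = (96.99 - 90.9) / (3*2.62) = 0.7748
Cpk = min(Cpu, Cpl) = 0.7748

0.7748


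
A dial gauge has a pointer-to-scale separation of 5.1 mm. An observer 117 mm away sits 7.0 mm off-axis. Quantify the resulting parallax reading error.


error = h * offset / d
= 5.1 * 7.0 / 117
= 0.3051

0.3051


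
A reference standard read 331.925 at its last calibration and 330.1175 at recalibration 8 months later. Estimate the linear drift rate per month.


rate = (v2 - v1) / months
= (330.1175 - 331.925) / 8
= -1.8075 / 8
= -0.2259

-0.2259


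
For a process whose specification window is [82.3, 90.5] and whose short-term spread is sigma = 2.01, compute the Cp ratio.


Cp = (USL - LSL) / (6 * sigma)
= (90.5 - 82.3) / (6 * 2.01)
= 8.2000 / 12.0600
= 0.6799

0.6799


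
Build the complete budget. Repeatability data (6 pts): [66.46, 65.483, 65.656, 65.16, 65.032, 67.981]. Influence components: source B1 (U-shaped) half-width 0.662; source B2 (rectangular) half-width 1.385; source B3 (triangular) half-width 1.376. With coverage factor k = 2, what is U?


mean = (66.46 + 65.483 + 65.656 + 65.16 + 65.032 + 67.981) / 6 = 65.962
s = sqrt(sum((x - mean)^2)/(n-1)) = 1.1095536
u_A = s / sqrt(n) = 1.1095536 / sqrt(6) = 0.45297336
u_B1 = 0.662 / sqrt(2) = 0.46810469
u_B2 = 1.385 / sqrt(3) = 0.79963012
u_B3 = 1.376 / sqrt(6) = 0.56174965
uc = sqrt(0.45297336^2 + 0.46810469^2 + 0.79963012^2 + 0.56174965^2) = 1.1744266
U = k * uc = 2 * 1.1744266
U = 2.3489

2.3489


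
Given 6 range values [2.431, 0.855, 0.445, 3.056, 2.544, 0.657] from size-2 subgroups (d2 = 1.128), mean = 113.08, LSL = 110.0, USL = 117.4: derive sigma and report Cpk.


R_bar = (2.431 + 0.855 + 0.445 + 3.056 + 2.544 + 0.657) / 6 = 1.6646667
sigma = R_bar / d2 = 1.6646667 / 1.128 = 1.4757684
Cp = (USL - LSL)/(6*sigma) = (117.4 - 110.0)/(6*1.4757684) = 0.8357
Cpu = (117.4 - 113.08)/(3*1.4757684) = 0.9758
Cpl = (113.08 - 110.0)/(3*1.4757684) = 0.6957
Cpk = min(Cpu, Cpl) = 0.6957

0.6957


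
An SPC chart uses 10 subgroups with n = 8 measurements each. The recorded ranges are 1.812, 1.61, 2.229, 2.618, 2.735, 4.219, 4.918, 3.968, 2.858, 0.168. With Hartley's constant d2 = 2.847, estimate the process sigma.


R_bar = (1.812 + 1.61 + 2.229 + 2.618 + 2.735 + 4.219 + 4.918 + 3.968 + 2.858 + 0.168) / 10
R_bar = 27.135 / 10 = 2.7135
sigma_hat = R_bar / d2 = 2.7135 / 2.847 = 0.9531

0.9531


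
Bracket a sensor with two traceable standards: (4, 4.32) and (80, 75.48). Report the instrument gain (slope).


slope = (y2 - y1) / (x2 - x1)
= (75.48 - 4.32) / (80 - 4)
= 71.1600 / 76
= 0.9363

0.9363


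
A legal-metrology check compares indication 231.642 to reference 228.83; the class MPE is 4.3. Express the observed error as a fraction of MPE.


e = indication - reference = 231.642 - 228.83 = 2.8120
|e| = 2.8120
ratio = |e| / MPE = 2.8120 / 4.3
ratio = 0.6540

0.6540


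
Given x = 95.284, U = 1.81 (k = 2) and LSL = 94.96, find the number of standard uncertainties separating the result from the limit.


u = U / k = 1.81 / 2 = 0.905
margin = |LSL - x| = |94.96 - 95.284| = 0.324
z = margin / u = 0.324 / 0.905
z = 0.3580

0.3580


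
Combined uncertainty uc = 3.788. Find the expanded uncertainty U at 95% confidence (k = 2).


U = k * uc
U = 2 * 3.788
U = 7.5760

7.5760


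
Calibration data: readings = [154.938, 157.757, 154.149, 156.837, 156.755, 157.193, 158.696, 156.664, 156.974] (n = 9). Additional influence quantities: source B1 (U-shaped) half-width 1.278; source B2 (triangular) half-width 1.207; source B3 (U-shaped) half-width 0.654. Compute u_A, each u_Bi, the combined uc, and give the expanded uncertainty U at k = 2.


mean = (154.938 + 157.757 + 154.149 + 156.837 + 156.755 + 157.193 + 158.696 + 156.664 + 156.974) / 9 = 156.6625556
s = sqrt(sum((x - mean)^2)/(n-1)) = 1.3712269
u_A = s / sqrt(n) = 1.3712269 / sqrt(9) = 0.45707563
u_B1 = 1.278 / sqrt(2) = 0.90368247
u_B2 = 1.207 / sqrt(6) = 0.49275569
u_B3 = 0.654 / sqrt(2) = 0.46244783
uc = sqrt(0.45707563^2 + 0.90368247^2 + 0.49275569^2 + 0.46244783^2) = 1.2174672
U = k * uc = 2 * 1.2174672
U = 2.4349

2.4349


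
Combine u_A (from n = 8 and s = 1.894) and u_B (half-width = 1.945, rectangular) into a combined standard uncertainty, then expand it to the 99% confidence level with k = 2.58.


u_A = s / sqrt(n) = 1.894 / sqrt(8) = 0.66963012
u_B = half_width / sqrt(3) = 1.945 / sqrt(3) = 1.1229463
uc = sqrt(u_A^2 + u_B^2) = sqrt(0.66963012^2 + 1.1229463^2) = 1.3074452
U = k * uc = 2.58 * 1.3074452
U = 3.3732

3.3732


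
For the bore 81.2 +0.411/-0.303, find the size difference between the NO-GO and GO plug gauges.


GO = nominal - lower_tol (smallest hole = maximum material condition)
GO = 81.2 - 0.303 = 80.897
NO-GO = nominal + upper_tol (largest hole = least material condition)
NO-GO = 81.2 + 0.411 = 81.611
spread = NO-GO - GO = 81.611 - 80.897 = 0.7140

0.7140


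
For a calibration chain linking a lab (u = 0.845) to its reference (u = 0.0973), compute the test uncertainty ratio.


TUR = u_lab / u_ref
= 0.845 / 0.0973
= 8.6845

8.6845


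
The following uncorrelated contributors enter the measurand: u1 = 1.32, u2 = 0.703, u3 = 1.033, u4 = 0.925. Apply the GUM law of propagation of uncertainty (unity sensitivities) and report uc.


uc = sqrt(1.32^2 + 0.703^2 + 1.033^2 + 0.925^2)
uc = sqrt(4.159323)
uc = 2.0394

2.0394


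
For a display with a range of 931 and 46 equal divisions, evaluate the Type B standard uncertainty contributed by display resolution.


resolution = range / divisions
resolution = 931 / 46 = 20.23913
u_res = resolution / (2*sqrt(3))
u_res = 20.23913 / 3.4641016
u_res = 5.8425

5.8425


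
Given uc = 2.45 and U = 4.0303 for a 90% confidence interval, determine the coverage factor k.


k = U / uc
k = 4.0303 / 2.45
k = 1.645

1.645


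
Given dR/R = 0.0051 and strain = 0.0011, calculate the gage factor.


GF = (dR/R) / epsilon
= 0.0051 / 0.0011
= 4.6364

4.6364


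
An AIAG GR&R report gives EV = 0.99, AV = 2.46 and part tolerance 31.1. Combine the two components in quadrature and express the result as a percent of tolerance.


GRR = sqrt(EV^2 + AV^2) = sqrt(0.99^2 + 2.46^2) = 2.6517353
%GRR = GRR / tol * 100 = 2.6517353 / 31.1 * 100
%GRR = 8.5265

8.5265


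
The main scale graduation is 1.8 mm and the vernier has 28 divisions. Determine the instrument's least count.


LC = MSD / n_div
= 1.8 / 28
= 0.0643

0.0643


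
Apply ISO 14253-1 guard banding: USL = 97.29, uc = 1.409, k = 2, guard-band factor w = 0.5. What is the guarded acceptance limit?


U = k * uc = 2 * 1.409 = 2.818
guard band g = w * U = 0.5 * 2.818 = 1.409
AL = USL - g = 97.29 - 1.409
AL = 95.8810

95.8810


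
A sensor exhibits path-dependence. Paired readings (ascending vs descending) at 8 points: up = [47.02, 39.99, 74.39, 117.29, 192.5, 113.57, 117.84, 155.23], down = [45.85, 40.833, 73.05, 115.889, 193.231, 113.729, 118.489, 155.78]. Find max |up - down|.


|47.02 - 45.85| = 1.1700
|39.99 - 40.833| = 0.8430
|74.39 - 73.05| = 1.3400
|117.29 - 115.889| = 1.4010
|192.5 - 193.231| = 0.7310
|113.57 - 113.729| = 0.1590
|117.84 - 118.489| = 0.6490
|155.23 - 155.78| = 0.5500
hysteresis = max(diffs) = 1.4010

1.4010


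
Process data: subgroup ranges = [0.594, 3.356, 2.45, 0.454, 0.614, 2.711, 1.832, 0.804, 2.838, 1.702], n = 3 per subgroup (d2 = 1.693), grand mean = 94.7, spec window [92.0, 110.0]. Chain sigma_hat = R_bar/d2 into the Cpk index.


R_bar = (0.594 + 3.356 + 2.45 + 0.454 + 0.614 + 2.711 + 1.832 + 0.804 + 2.838 + 1.702) / 10 = 1.7355
sigma = R_bar / d2 = 1.7355 / 1.693 = 1.0251034
Cp = (USL - LSL)/(6*sigma) = (110.0 - 92.0)/(6*1.0251034) = 2.9265
Cpu = (110.0 - 94.7)/(3*1.0251034) = 4.9751
Cpl = (94.7 - 92.0)/(3*1.0251034) = 0.8780
Cpk = min(Cpu, Cpl) = 0.8780

0.8780


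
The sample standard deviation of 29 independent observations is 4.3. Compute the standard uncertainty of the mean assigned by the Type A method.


u_A = s / sqrt(n)
u_A = 4.3 / sqrt(29)
u_A = 4.3 / 5.3851648
u_A = 0.7985

0.7985


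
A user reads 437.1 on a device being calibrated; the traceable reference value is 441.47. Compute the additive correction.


Correction = standard - reading
= 441.47 - 437.1
= 4.3700

4.3700


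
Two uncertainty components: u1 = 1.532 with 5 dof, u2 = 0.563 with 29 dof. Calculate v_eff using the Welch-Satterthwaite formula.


uc = sqrt(u1^2 + u2^2) = sqrt(1.532^2 + 0.563^2) = 1.6321743
v_eff = uc^4 / (u1^4/v1 + u2^4/v2)
= 1.6321743^4 / (1.532^4/5 + 0.563^4/29)
= 7.0968584 / 1.1051688
v_eff = 6.4215

6.4215


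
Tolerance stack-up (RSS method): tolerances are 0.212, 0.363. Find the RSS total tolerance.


RSS = sqrt(0.212^2 + 0.363^2)
= sqrt(0.176713)
= 0.4204

0.4204


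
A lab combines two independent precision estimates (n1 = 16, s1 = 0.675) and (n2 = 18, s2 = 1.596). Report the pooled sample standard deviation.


s_p = sqrt(((n1-1)*s1^2 + (n2-1)*s2^2) / (n1+n2-2))
numerator = (16-1)*0.675^2 + (18-1)*1.596^2 = 6.834375 + 43.302672 = 50.137047
denominator = 16 + 18 - 2 = 32
s_p^2 = 50.137047 / 32 = 1.5667827
s_p = sqrt(1.5667827) = 1.2517

1.2517


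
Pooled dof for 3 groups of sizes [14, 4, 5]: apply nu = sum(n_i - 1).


nu = sum_i (n_i - 1)
nu = ((14 - 1) + (4 - 1) + (5 - 1))
nu = 13 + 3 + 4
nu = 20

20


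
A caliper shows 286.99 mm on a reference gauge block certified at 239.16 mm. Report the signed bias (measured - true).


Systematic error = measured - true
= 286.99 - 239.16
= 47.8300

47.8300


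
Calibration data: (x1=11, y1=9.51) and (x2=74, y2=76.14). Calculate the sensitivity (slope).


slope = (y2 - y1) / (x2 - x1)
= (76.14 - 9.51) / (74 - 11)
= 66.6300 / 63
= 1.0576

1.0576


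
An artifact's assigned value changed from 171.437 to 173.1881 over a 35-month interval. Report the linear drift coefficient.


rate = (v2 - v1) / months
= (173.1881 - 171.437) / 35
= 1.7511 / 35
= 0.0500

0.0500


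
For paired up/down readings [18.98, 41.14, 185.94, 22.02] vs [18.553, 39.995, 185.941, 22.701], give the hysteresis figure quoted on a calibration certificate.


|18.98 - 18.553| = 0.4270
|41.14 - 39.995| = 1.1450
|185.94 - 185.941| = 0.0010
|22.02 - 22.701| = 0.6810
hysteresis = max(diffs) = 1.1450

1.1450


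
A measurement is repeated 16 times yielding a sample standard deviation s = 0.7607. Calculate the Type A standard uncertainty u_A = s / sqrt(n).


u_A = s / sqrt(n)
u_A = 0.7607 / sqrt(16)
u_A = 0.7607 / 4
u_A = 0.1902

0.1902


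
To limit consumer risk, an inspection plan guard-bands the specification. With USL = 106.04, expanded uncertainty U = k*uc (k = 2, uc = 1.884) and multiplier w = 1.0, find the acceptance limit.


U = k * uc = 2 * 1.884 = 3.768
guard band g = w * U = 1.0 * 3.768 = 3.768
AL = USL - g = 106.04 - 3.768
AL = 102.2720

102.2720


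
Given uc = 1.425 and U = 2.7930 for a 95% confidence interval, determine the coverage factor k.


k = U / uc
k = 2.7930 / 1.425
k = 1.96

1.96


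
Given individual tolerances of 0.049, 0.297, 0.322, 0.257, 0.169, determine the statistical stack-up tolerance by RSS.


RSS = sqrt(0.049^2 + 0.297^2 + 0.322^2 + 0.257^2 + 0.169^2)
= sqrt(0.288904)
= 0.5375

0.5375


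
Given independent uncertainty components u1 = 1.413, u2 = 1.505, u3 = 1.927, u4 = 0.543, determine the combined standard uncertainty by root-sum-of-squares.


uc = sqrt(1.413^2 + 1.505^2 + 1.927^2 + 0.543^2)
uc = sqrt(8.269772)
uc = 2.8757

2.8757


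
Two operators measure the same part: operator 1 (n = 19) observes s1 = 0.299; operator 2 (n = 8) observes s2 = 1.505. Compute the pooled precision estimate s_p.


s_p = sqrt(((n1-1)*s1^2 + (n2-1)*s2^2) / (n1+n2-2))
numerator = (19-1)*0.299^2 + (8-1)*1.505^2 = 1.609218 + 15.855175 = 17.464393
denominator = 19 + 8 - 2 = 25
s_p^2 = 17.464393 / 25 = 0.69857572
s_p = sqrt(0.69857572) = 0.8358

0.8358


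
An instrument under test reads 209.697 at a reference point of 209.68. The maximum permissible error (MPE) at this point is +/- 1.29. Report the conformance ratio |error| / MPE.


e = indication - reference = 209.697 - 209.68 = 0.0170
|e| = 0.0170
ratio = |e| / MPE = 0.0170 / 1.29
ratio = 0.0132

0.0132


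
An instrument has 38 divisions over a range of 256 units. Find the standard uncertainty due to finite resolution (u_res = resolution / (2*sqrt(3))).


resolution = range / divisions
resolution = 256 / 38 = 6.7368421
u_res = resolution / (2*sqrt(3))
u_res = 6.7368421 / 3.4641016
u_res = 1.9448

1.9448


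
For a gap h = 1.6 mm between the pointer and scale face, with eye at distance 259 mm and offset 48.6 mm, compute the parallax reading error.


error = h * offset / d
= 1.6 * 48.6 / 259
= 0.3002

0.3002


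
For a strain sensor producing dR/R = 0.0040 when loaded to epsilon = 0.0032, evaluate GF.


GF = (dR/R) / epsilon
= 0.0040 / 0.0032
= 1.2500

1.2500


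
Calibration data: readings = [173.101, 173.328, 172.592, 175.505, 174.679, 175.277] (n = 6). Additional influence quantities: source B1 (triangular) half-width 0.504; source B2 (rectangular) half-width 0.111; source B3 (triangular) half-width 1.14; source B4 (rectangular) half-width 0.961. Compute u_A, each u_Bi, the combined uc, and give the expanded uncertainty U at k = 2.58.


mean = (173.101 + 173.328 + 172.592 + 175.505 + 174.679 + 175.277) / 6 = 174.0803333
s = sqrt(sum((x - mean)^2)/(n-1)) = 1.2296604
u_A = s / sqrt(n) = 1.2296604 / sqrt(6) = 0.50200676
u_B1 = 0.504 / sqrt(6) = 0.20575714
u_B2 = 0.111 / sqrt(3) = 0.06408588
u_B3 = 1.14 / sqrt(6) = 0.46540305
u_B4 = 0.961 / sqrt(3) = 0.55483361
uc = sqrt(0.50200676^2 + 0.20575714^2 + 0.06408588^2 + 0.46540305^2 + 0.55483361^2) = 0.90713512
U = k * uc = 2.58 * 0.90713512
U = 2.3404

2.3404


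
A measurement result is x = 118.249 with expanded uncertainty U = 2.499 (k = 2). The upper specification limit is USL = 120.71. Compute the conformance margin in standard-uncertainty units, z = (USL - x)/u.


u = U / k = 2.499 / 2 = 1.2495
margin = |USL - x| = |120.71 - 118.249| = 2.461
z = margin / u = 2.461 / 1.2495
z = 1.9696

1.9696


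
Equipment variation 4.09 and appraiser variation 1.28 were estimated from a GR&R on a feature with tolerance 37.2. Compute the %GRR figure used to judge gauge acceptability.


GRR = sqrt(EV^2 + AV^2) = sqrt(4.09^2 + 1.28^2) = 4.2856155
%GRR = GRR / tol * 100 = 4.2856155 / 37.2 * 100
%GRR = 11.5205

11.5205


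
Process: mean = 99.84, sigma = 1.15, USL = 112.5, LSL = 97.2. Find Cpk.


Cpu = (USL - mean) / (3*sigma) = (112.5 - 99.84) / (3*1.15) = 3.6696
Cpl = (mean - LSL) / (3*sigma) = (99.84 - 97.2) / (3*1.15) = 0.7652
Cpk = min(Cpu, Cpl) = 0.7652

0.7652


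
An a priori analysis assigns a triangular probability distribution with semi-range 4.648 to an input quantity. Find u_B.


u_B = half_width / sqrt(6)
u_B = 4.648 / 2.4494897
u_B = 1.8975

1.8975


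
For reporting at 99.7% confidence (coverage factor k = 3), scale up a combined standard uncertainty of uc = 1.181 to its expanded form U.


U = k * uc
U = 3 * 1.181
U = 3.5430

3.5430


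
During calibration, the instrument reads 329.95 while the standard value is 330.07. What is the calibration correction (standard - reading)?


Correction = standard - reading
= 330.07 - 329.95
= 0.1200

0.1200


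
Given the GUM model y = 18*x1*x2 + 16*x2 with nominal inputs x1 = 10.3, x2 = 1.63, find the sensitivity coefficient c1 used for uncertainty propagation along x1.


y = 18*x1*x2 + 16*x2
dy/dx1 = 18*x2
Evaluate at x2 = 1.63: c1 = 18 * 1.63
c1 = 29.3400

29.3400


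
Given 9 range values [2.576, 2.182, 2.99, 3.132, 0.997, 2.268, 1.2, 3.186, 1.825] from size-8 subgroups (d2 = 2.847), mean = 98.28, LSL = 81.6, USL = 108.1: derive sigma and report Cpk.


R_bar = (2.576 + 2.182 + 2.99 + 3.132 + 0.997 + 2.268 + 1.2 + 3.186 + 1.825) / 9 = 2.2617778
sigma = R_bar / d2 = 2.2617778 / 2.847 = 0.7944425
Cp = (USL - LSL)/(6*sigma) = (108.1 - 81.6)/(6*0.7944425) = 5.5595
Cpu = (108.1 - 98.28)/(3*0.7944425) = 4.1203
Cpl = (98.28 - 81.6)/(3*0.7944425) = 6.9986
Cpk = min(Cpu, Cpl) = 4.1203

4.1203


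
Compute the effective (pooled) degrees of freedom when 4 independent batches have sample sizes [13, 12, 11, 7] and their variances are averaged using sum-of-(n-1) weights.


nu = sum_i (n_i - 1)
nu = ((13 - 1) + (12 - 1) + (11 - 1) + (7 - 1))
nu = 12 + 11 + 10 + 6
nu = 39

39


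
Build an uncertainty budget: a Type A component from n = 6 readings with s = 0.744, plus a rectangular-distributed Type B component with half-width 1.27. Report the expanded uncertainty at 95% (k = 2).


u_A = s / sqrt(n) = 0.744 / sqrt(6) = 0.30373673
u_B = half_width / sqrt(3) = 1.27 / sqrt(3) = 0.73323484
uc = sqrt(u_A^2 + u_B^2) = sqrt(0.30373673^2 + 0.73323484^2) = 0.79365568
U = k * uc = 2 * 0.79365568
U = 1.5873

1.5873


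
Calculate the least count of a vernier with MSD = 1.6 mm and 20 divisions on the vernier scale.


LC = MSD / n_div
= 1.6 / 20
= 0.0800

0.0800


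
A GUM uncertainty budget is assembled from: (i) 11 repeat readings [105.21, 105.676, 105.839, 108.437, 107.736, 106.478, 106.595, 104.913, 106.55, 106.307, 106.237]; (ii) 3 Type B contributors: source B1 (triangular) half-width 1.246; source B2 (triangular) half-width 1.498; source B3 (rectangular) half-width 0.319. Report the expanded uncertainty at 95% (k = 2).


mean = (105.21 + 105.676 + 105.839 + 108.437 + 107.736 + 106.478 + 106.595 + 104.913 + 106.55 + 106.307 + 106.237) / 11 = 106.3616364
s = sqrt(sum((x - mean)^2)/(n-1)) = 1.0240151
u_A = s / sqrt(n) = 1.0240151 / sqrt(11) = 0.30875217
u_B1 = 1.246 / sqrt(6) = 0.50867737
u_B2 = 1.498 / sqrt(6) = 0.61155594
u_B3 = 0.319 / sqrt(3) = 0.18417474
uc = sqrt(0.30875217^2 + 0.50867737^2 + 0.61155594^2 + 0.18417474^2) = 0.87292701
U = k * uc = 2 * 0.87292701
U = 1.7459

1.7459


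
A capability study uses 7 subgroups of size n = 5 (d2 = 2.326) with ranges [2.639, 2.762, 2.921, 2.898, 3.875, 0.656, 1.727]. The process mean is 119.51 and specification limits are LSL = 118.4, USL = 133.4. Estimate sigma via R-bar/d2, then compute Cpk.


R_bar = (2.639 + 2.762 + 2.921 + 2.898 + 3.875 + 0.656 + 1.727) / 7 = 2.4968571
sigma = R_bar / d2 = 2.4968571 / 2.326 = 1.0734553
Cp = (USL - LSL)/(6*sigma) = (133.4 - 118.4)/(6*1.0734553) = 2.3289
Cpu = (133.4 - 119.51)/(3*1.0734553) = 4.3132
Cpl = (119.51 - 118.4)/(3*1.0734553) = 0.3447
Cpk = min(Cpu, Cpl) = 0.3447

0.3447


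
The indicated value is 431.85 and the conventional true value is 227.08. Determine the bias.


Systematic error = measured - true
= 431.85 - 227.08
= 204.7700

204.7700


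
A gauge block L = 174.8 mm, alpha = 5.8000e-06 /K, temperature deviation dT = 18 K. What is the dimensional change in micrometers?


dL = L * alpha * dT
= 174.8 * 5.8000e-06 * 18
= 0.0182491 mm
dL_um = 0.0182491 * 1000 = 18.2491 um

18.2491


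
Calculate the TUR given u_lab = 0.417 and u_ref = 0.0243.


TUR = u_lab / u_ref
= 0.417 / 0.0243
= 17.1605

17.1605


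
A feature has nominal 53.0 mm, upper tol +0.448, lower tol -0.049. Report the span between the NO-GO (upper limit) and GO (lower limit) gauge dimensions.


GO = nominal - lower_tol (smallest hole = maximum material condition)
GO = 53.0 - 0.049 = 52.951
NO-GO = nominal + upper_tol (largest hole = least material condition)
NO-GO = 53.0 + 0.448 = 53.448
spread = NO-GO - GO = 53.448 - 52.951 = 0.4970

0.4970


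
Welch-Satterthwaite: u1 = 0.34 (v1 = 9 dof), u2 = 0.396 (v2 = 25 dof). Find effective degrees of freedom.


uc = sqrt(u1^2 + u2^2) = sqrt(0.34^2 + 0.396^2) = 0.52193486
v_eff = uc^4 / (u1^4/v1 + u2^4/v2)
= 0.52193486^4 / (0.34^4/9 + 0.396^4/25)
= 0.074210476 / 0.0024684681
v_eff = 30.0634

30.0634


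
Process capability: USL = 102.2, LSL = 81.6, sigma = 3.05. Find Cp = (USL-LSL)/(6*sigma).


Cp = (USL - LSL) / (6 * sigma)
= (102.2 - 81.6) / (6 * 3.05)
= 20.6000 / 18.3000
= 1.1257

1.1257


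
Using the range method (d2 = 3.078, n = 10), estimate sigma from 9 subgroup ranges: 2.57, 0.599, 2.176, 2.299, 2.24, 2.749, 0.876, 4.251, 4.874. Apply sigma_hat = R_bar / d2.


R_bar = (2.57 + 0.599 + 2.176 + 2.299 + 2.24 + 2.749 + 0.876 + 4.251 + 4.874) / 9
R_bar = 22.634 / 9 = 2.5148889
sigma_hat = R_bar / d2 = 2.5148889 / 3.078 = 0.8171

0.8171


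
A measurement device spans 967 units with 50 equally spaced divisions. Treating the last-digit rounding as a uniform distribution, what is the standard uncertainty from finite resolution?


resolution = range / divisions
resolution = 967 / 50 = 19.34
u_res = resolution / (2*sqrt(3))
u_res = 19.34 / 3.4641016
u_res = 5.5830

5.5830


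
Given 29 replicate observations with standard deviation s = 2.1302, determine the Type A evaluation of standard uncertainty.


u_A = s / sqrt(n)
u_A = 2.1302 / sqrt(29)
u_A = 2.1302 / 5.3851648
u_A = 0.3956

0.3956


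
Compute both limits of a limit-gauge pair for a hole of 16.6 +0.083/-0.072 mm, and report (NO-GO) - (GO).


GO = nominal - lower_tol (smallest hole = maximum material condition)
GO = 16.6 - 0.072 = 16.528
NO-GO = nominal + upper_tol (largest hole = least material condition)
NO-GO = 16.6 + 0.083 = 16.683
spread = NO-GO - GO = 16.683 - 16.528 = 0.1550

0.1550


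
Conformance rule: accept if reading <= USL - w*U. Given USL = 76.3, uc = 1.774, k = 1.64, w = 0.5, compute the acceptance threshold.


U = k * uc = 1.64 * 1.774 = 2.90936
guard band g = w * U = 0.5 * 2.90936 = 1.45468
AL = USL - g = 76.3 - 1.45468
AL = 74.8453

74.8453


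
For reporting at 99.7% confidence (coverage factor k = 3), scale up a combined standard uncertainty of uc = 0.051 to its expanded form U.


U = k * uc
U = 3 * 0.051
U = 0.1530

0.1530


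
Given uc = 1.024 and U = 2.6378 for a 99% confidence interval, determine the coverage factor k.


k = U / uc
k = 2.6378 / 1.024
k = 2.576

2.576


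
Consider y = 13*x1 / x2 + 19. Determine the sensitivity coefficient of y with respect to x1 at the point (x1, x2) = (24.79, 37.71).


y = 13*x1 / x2 + 19
dy/dx1 = 13/x2
Evaluate at x2 = 37.71: c1 = 13 / 37.71
c1 = 0.3447

0.3447


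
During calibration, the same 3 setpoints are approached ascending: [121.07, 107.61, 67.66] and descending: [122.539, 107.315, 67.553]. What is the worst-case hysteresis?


|121.07 - 122.539| = 1.4690
|107.61 - 107.315| = 0.2950
|67.66 - 67.553| = 0.1070
hysteresis = max(diffs) = 1.4690

1.4690


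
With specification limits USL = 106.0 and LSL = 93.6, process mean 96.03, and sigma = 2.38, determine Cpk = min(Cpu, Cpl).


Cpu = (USL - mean) / (3*sigma) = (106.0 - 96.03) / (3*2.38) = 1.3964
Cpl = (mean - LSL) / (3*sigma) = (96.03 - 93.6) / (3*2.38) = 0.3403
Cpk = min(Cpu, Cpl) = 0.3403

0.3403


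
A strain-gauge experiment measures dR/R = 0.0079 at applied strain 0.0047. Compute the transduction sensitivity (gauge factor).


GF = (dR/R) / epsilon
= 0.0079 / 0.0047
= 1.6809

1.6809


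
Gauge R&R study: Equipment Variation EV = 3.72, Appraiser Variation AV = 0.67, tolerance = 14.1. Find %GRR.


GRR = sqrt(EV^2 + AV^2) = sqrt(3.72^2 + 0.67^2) = 3.7798545
%GRR = GRR / tol * 100 = 3.7798545 / 14.1 * 100
%GRR = 26.8075

26.8075


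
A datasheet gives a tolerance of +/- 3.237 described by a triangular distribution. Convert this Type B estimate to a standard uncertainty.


u_B = half_width / sqrt(6)
u_B = 3.237 / 2.4494897
u_B = 1.3215

1.3215


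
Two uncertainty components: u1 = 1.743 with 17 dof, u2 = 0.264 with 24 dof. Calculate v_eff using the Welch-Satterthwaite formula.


uc = sqrt(u1^2 + u2^2) = sqrt(1.743^2 + 0.264^2) = 1.7628797
v_eff = uc^4 / (u1^4/v1 + u2^4/v2)
= 1.7628797^4 / (1.743^4/17 + 0.264^4/24)
= 9.658078 / 0.54312838
v_eff = 17.7823

17.7823
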